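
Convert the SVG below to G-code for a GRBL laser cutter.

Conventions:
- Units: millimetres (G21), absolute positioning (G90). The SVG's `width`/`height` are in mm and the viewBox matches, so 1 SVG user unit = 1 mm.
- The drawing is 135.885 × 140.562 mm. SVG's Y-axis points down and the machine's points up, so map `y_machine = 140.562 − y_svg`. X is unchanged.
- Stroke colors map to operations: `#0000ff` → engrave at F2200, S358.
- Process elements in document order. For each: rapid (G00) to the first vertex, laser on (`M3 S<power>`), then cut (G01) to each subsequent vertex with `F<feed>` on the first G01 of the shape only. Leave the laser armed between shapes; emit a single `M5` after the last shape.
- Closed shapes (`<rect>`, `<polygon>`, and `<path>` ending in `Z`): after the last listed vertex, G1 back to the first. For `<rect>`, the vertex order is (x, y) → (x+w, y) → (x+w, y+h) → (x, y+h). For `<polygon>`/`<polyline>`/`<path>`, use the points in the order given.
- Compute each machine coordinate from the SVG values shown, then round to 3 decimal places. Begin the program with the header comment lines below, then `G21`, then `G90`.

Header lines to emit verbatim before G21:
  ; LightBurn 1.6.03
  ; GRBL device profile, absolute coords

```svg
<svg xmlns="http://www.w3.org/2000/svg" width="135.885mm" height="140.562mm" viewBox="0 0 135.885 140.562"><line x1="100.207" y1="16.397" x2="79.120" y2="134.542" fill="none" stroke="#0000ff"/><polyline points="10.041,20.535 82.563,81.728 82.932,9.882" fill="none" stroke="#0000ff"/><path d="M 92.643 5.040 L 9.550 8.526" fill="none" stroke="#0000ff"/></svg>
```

; LightBurn 1.6.03
; GRBL device profile, absolute coords
G21
G90
G00 X100.207 Y124.165
M3 S358
G01 X79.120 Y6.020 F2200
G00 X10.041 Y120.027
M3 S358
G01 X82.563 Y58.834 F2200
G01 X82.932 Y130.680
G00 X92.643 Y135.522
M3 S358
G01 X9.550 Y132.036 F2200
M5

Since the viewBox matches the mm dimensions, user units are millimetres directly. The only transform is the Y-flip y_m = 140.562 − y_svg.

Shape 1 is a line segment drawn with `<line>`. Its stroke #0000ff means engrave at S358, F2200. After flipping Y the toolpath is (100.207,124.165) → (79.120,6.020).

Shape 2 is a open polyline drawn with `<polyline>`. Its stroke #0000ff means engrave at S358, F2200. After flipping Y the toolpath is (10.041,120.027) → (82.563,58.834) → (82.932,130.680).

Shape 3 is a line segment drawn with `<path>`. Its stroke #0000ff means engrave at S358, F2200. After flipping Y the toolpath is (92.643,135.522) → (9.550,132.036).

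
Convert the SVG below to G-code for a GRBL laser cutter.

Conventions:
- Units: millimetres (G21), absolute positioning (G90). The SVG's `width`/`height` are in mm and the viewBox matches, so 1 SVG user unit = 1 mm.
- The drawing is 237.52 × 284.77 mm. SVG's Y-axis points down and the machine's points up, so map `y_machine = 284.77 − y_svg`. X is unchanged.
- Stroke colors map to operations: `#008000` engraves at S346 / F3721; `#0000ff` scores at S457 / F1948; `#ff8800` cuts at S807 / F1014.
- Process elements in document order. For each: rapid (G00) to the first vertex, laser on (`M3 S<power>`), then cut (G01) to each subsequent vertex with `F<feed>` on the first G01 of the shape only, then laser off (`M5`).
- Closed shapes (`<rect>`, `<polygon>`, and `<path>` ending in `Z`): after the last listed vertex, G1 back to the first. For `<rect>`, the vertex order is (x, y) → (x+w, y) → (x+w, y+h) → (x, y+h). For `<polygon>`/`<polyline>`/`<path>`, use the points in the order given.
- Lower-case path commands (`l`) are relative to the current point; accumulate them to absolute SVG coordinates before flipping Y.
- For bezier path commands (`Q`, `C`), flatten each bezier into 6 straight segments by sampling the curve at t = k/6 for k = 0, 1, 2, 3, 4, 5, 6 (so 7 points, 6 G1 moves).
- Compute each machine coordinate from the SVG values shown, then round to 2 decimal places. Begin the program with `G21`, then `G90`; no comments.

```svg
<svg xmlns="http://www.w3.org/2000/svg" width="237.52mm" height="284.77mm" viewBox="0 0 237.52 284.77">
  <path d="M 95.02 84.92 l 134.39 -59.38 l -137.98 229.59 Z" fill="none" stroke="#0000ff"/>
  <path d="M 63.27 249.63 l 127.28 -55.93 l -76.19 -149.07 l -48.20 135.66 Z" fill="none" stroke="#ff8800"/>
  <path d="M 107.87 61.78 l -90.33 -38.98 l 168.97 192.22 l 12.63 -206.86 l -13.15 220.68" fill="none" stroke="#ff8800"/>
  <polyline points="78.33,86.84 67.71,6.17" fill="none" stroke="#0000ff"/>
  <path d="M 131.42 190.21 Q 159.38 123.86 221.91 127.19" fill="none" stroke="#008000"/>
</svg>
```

G21
G90
G00 X95.02 Y199.85
M3 S457
G01 X229.41 Y259.23 F1948
G01 X91.43 Y29.64
G01 X95.02 Y199.85
M5
G00 X63.27 Y35.14
M3 S807
G01 X190.55 Y91.07 F1014
G01 X114.36 Y240.14
G01 X66.16 Y104.48
G01 X63.27 Y35.14
M5
G00 X107.87 Y222.99
M3 S807
G01 X17.54 Y261.97 F1014
G01 X186.51 Y69.75
G01 X199.14 Y276.61
G01 X185.99 Y55.93
M5
G00 X78.33 Y197.93
M3 S457
G01 X67.71 Y278.60 F1948
M5
G00 X131.42 Y94.56
M3 S346
G01 X141.70 Y114.74 F3721
G01 X153.90 Y131.05
G01 X168.02 Y143.49
G01 X184.06 Y152.06
G01 X202.03 Y156.75
G01 X221.91 Y157.58
M5

Since the viewBox matches the mm dimensions, user units are millimetres directly. The only transform is the Y-flip y_m = 284.77 − y_svg.

Shape 1 is a closed polygon drawn with `<path>`. Its stroke #0000ff means score at S457, F1948. After flipping Y the toolpath is (95.02,199.85) → (229.41,259.23) → (91.43,29.64) → (95.02,199.85), returning to the start.

Shape 2 is a closed polygon drawn with `<path>`. Its stroke #ff8800 means cut at S807, F1014. After flipping Y the toolpath is (63.27,35.14) → (190.55,91.07) → (114.36,240.14) → (66.16,104.48) → (63.27,35.14), returning to the start.

Shape 3 is a open polyline drawn with `<path>`. Its stroke #ff8800 means cut at S807, F1014. After flipping Y the toolpath is (107.87,222.99) → (17.54,261.97) → (186.51,69.75) → (199.14,276.61) → (185.99,55.93).

Shape 4 is a line segment drawn with `<polyline>`. Its stroke #0000ff means score at S457, F1948. After flipping Y the toolpath is (78.33,197.93) → (67.71,278.60).

Shape 5 is a quadratic bezier drawn with `<path>`. Its stroke #008000 means engrave at S346, F3721. After flipping Y the toolpath is (131.42,94.56) → (141.70,114.74) → (153.90,131.05) → (168.02,143.49) → (184.06,152.06) → (202.03,156.75) → (221.91,157.58).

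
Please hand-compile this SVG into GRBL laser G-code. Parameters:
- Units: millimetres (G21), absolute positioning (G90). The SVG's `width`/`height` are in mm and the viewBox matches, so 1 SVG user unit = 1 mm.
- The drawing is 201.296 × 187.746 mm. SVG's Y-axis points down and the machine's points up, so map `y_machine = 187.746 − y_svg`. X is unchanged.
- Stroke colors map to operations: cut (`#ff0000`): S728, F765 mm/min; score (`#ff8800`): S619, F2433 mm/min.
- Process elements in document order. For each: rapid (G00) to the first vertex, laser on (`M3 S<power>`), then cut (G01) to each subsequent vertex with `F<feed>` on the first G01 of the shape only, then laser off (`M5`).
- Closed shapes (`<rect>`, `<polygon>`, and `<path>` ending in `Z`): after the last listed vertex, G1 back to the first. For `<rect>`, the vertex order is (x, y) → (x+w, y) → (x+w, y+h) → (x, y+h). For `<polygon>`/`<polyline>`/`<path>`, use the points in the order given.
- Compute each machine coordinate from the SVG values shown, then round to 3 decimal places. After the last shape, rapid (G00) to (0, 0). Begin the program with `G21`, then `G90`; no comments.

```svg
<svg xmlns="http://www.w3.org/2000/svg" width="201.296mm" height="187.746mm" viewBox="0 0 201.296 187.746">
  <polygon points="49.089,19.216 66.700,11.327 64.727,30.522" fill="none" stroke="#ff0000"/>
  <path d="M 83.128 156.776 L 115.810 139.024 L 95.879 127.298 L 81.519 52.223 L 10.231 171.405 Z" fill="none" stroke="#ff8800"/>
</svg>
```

Since the viewBox matches the mm dimensions, user units are millimetres directly. The only transform is the Y-flip y_m = 187.746 − y_svg.

Shape 1 is a regular polygon drawn with `<polygon>`. Its stroke #ff0000 means cut at S728, F765. After flipping Y the toolpath is (49.089,168.530) → (66.700,176.419) → (64.727,157.224) → (49.089,168.530), returning to the start.

Shape 2 is a closed polygon drawn with `<path>`. Its stroke #ff8800 means score at S619, F2433. After flipping Y the toolpath is (83.128,30.970) → (115.810,48.722) → (95.879,60.448) → (81.519,135.523) → (10.231,16.341) → (83.128,30.970), returning to the start.

G21
G90
G00 X49.089 Y168.530
M3 S728
G01 X66.700 Y176.419 F765
G01 X64.727 Y157.224
G01 X49.089 Y168.530
M5
G00 X83.128 Y30.970
M3 S619
G01 X115.810 Y48.722 F2433
G01 X95.879 Y60.448
G01 X81.519 Y135.523
G01 X10.231 Y16.341
G01 X83.128 Y30.970
M5
G00 X0.000 Y0.000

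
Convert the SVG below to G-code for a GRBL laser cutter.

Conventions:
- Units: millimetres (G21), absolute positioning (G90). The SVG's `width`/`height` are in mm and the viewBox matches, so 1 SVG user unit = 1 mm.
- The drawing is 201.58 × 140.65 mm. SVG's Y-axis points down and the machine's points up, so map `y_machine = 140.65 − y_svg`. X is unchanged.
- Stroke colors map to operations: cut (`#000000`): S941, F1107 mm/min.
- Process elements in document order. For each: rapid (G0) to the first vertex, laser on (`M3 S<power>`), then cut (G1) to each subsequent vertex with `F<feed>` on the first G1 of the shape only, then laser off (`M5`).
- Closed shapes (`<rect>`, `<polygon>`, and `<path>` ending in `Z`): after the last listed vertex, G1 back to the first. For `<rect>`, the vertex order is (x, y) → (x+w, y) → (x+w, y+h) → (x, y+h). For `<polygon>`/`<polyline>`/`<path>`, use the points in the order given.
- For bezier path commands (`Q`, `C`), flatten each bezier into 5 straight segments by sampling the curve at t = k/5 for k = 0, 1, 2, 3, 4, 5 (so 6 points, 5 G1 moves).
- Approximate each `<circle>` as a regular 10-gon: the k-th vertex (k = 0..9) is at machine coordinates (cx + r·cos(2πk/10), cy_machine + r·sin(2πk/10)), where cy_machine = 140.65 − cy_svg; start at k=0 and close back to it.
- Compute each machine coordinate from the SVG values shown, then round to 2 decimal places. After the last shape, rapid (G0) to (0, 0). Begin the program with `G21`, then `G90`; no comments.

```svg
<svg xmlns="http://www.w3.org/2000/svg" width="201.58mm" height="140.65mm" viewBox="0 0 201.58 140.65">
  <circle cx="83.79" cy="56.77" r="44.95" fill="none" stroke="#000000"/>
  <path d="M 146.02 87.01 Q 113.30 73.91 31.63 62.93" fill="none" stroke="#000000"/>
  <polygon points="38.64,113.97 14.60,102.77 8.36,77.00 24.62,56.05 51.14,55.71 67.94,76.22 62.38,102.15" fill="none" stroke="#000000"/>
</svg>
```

G21
G90
G0 X128.74 Y83.88
M3 S941
G1 X120.16 Y110.30 F1107
G1 X97.68 Y126.63
G1 X69.90 Y126.63
G1 X47.42 Y110.30
G1 X38.84 Y83.88
G1 X47.42 Y57.46
G1 X69.90 Y41.13
G1 X97.68 Y41.13
G1 X120.16 Y57.46
G1 X128.74 Y83.88
M5
G0 X146.02 Y53.64
M3 S941
G1 X130.97 Y58.80 F1107
G1 X112.01 Y63.78
G1 X89.13 Y68.60
G1 X62.34 Y73.24
G1 X31.63 Y77.72
M5
G0 X38.64 Y26.68
M3 S941
G1 X14.60 Y37.88 F1107
G1 X8.36 Y63.65
G1 X24.62 Y84.60
G1 X51.14 Y84.94
G1 X67.94 Y64.43
G1 X62.38 Y38.50
G1 X38.64 Y26.68
M5
G0 X0.00 Y0.00

viewBox `0 0 201.58 140.65` with mm width/height → 1 unit = 1 mm. Flip: y_m = 140.65 − y_svg.

**Shape 1** — `<circle>` circle, stroke `#000000` → cut (S941, F1107). Machine vertices: (128.74,83.88) → (120.16,110.30) → (97.68,126.63) → (69.90,126.63) → (47.42,110.30) → (38.84,83.88) → (47.42,57.46) → (69.90,41.13) → (97.68,41.13) → (120.16,57.46) → (128.74,83.88). Closed: final G1 returns to the first vertex.

**Shape 2** — `<path>` quadratic bezier, stroke `#000000` → cut (S941, F1107). Control points (SVG): P0=(146.02,87.01), P1=(113.30,73.91), P2=(31.63,62.93); sampled at t=k/5. Machine vertices: (146.02,53.64) → (130.97,58.80) → (112.01,63.78) → (89.13,68.60) → (62.34,73.24) → (31.63,77.72). Open path.

**Shape 3** — `<polygon>` regular polygon, stroke `#000000` → cut (S941, F1107). Machine vertices: (38.64,26.68) → (14.60,37.88) → (8.36,63.65) → (24.62,84.60) → (51.14,84.94) → (67.94,64.43) → (62.38,38.50) → (38.64,26.68). Closed: final G1 returns to the first vertex.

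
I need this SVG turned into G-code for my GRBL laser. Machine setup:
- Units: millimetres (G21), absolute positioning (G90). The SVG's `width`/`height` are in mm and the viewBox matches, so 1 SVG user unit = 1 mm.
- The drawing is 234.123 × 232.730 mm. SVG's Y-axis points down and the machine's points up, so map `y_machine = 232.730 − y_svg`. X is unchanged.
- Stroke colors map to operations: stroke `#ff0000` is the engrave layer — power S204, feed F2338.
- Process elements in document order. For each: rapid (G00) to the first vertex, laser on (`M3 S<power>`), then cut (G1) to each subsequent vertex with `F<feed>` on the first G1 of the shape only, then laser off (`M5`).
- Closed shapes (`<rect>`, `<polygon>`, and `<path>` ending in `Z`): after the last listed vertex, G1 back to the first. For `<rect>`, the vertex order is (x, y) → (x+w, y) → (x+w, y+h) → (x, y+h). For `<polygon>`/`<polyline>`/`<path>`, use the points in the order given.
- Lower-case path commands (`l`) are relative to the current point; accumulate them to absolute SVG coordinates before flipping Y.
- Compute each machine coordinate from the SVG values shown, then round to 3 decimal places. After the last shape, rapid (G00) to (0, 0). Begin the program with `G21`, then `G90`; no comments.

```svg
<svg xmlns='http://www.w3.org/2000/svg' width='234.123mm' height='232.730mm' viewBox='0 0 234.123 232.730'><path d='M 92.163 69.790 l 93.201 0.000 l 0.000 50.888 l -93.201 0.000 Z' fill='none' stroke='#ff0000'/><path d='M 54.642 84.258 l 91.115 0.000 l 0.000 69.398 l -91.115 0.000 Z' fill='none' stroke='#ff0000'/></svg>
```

G21
G90
G00 X92.163 Y162.940
M3 S204
G1 X185.364 Y162.940 F2338
G1 X185.364 Y112.052
G1 X92.163 Y112.052
G1 X92.163 Y162.940
M5
G00 X54.642 Y148.472
M3 S204
G1 X145.757 Y148.472 F2338
G1 X145.757 Y79.074
G1 X54.642 Y79.074
G1 X54.642 Y148.472
M5
G00 X0.000 Y0.000

1 u = 1 mm; y_m = 232.730 − y.

[1] `<path>` rectangle, #ff0000→engrave S204 F2338: (92.163,162.940) → (185.364,162.940) → (185.364,112.052) → (92.163,112.052) → (92.163,162.940) (closed)

[2] `<path>` rectangle, #ff0000→engrave S204 F2338: (54.642,148.472) → (145.757,148.472) → (145.757,79.074) → (54.642,79.074) → (54.642,148.472) (closed)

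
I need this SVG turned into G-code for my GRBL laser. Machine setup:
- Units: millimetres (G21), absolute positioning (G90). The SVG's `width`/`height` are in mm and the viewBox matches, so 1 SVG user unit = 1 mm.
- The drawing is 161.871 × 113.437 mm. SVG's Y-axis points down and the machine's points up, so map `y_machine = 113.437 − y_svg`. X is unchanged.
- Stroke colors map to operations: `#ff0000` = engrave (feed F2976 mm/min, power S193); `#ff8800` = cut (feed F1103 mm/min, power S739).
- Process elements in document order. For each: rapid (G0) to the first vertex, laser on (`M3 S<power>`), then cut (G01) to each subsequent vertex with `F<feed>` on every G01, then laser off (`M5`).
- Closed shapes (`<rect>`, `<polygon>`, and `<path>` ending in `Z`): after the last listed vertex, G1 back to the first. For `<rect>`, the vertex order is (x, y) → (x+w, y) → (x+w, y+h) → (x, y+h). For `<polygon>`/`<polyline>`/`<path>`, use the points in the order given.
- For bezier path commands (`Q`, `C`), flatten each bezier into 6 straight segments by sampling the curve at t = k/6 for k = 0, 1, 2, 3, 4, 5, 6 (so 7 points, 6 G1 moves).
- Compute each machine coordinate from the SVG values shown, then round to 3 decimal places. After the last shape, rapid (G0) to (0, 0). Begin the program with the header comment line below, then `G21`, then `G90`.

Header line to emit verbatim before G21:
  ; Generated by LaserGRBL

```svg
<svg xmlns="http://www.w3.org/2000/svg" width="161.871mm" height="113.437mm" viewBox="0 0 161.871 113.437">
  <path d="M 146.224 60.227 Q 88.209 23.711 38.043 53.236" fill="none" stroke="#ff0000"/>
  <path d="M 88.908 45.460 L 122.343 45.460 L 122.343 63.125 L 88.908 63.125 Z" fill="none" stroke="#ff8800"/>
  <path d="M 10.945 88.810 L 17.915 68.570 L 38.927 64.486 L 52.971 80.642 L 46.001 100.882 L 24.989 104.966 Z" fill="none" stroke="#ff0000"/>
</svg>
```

1 u = 1 mm; y_m = 113.437 − y.

[1] `<path>` quadratic bezier, #ff0000→engrave S193 F2976: (146.224,53.210) → (127.104,63.548) → (108.419,70.216) → (90.171,73.216) → (72.359,72.546) → (54.983,68.208) → (38.043,60.201)

[2] `<path>` rectangle, #ff8800→cut S739 F1103: (88.908,67.977) → (122.343,67.977) → (122.343,50.312) → (88.908,50.312) → (88.908,67.977) (closed)

[3] `<path>` regular polygon, #ff0000→engrave S193 F2976: (10.945,24.627) → (17.915,44.867) → (38.927,48.951) → (52.971,32.795) → (46.001,12.555) → (24.989,8.471) → (10.945,24.627) (closed)

; Generated by LaserGRBL
G21
G90
G0 X146.224 Y53.210
M3 S193
G01 X127.104 Y63.548 F2976
G01 X108.419 Y70.216 F2976
G01 X90.171 Y73.216 F2976
G01 X72.359 Y72.546 F2976
G01 X54.983 Y68.208 F2976
G01 X38.043 Y60.201 F2976
M5
G0 X88.908 Y67.977
M3 S739
G01 X122.343 Y67.977 F1103
G01 X122.343 Y50.312 F1103
G01 X88.908 Y50.312 F1103
G01 X88.908 Y67.977 F1103
M5
G0 X10.945 Y24.627
M3 S193
G01 X17.915 Y44.867 F2976
G01 X38.927 Y48.951 F2976
G01 X52.971 Y32.795 F2976
G01 X46.001 Y12.555 F2976
G01 X24.989 Y8.471 F2976
G01 X10.945 Y24.627 F2976
M5
G0 X0.000 Y0.000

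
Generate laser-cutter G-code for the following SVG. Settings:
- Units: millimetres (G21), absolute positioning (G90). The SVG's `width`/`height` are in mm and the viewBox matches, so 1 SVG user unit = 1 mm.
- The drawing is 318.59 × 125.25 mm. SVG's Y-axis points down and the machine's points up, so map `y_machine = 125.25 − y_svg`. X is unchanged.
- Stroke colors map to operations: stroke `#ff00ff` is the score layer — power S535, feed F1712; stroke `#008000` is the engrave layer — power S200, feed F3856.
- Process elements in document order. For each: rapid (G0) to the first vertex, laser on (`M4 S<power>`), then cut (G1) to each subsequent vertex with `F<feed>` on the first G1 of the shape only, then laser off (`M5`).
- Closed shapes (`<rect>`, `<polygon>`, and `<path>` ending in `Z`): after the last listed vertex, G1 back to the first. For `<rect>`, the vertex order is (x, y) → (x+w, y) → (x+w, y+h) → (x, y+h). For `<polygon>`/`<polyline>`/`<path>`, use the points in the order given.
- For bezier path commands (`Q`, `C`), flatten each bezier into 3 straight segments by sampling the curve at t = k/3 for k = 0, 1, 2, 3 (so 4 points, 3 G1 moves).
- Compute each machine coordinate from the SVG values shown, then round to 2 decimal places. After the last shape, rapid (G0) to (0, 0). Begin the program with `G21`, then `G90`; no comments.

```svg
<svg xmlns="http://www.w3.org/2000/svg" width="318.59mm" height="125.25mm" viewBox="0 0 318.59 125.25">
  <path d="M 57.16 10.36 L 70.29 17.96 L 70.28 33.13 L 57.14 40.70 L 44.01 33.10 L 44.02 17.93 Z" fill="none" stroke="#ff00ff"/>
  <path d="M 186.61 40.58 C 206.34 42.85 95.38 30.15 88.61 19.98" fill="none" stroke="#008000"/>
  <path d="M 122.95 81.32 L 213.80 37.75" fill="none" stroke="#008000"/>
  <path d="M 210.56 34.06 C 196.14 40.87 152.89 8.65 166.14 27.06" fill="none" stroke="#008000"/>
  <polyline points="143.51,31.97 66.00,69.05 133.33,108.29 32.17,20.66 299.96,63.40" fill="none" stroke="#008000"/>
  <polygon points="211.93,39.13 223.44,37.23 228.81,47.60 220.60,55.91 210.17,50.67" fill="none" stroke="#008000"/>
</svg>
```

G21
G90
G0 X57.16 Y114.89
M4 S535
G1 X70.29 Y107.29 F1712
G1 X70.28 Y92.12
G1 X57.14 Y84.55
G1 X44.01 Y92.15
G1 X44.02 Y107.32
G1 X57.16 Y114.89
M5
G0 X186.61 Y84.67
M4 S200
G1 X171.48 Y86.74 F3856
G1 X121.41 Y94.90
G1 X88.61 Y105.27
M5
G0 X122.95 Y43.93
M4 S200
G1 X213.80 Y87.50 F3856
M5
G0 X210.56 Y91.19
M4 S200
G1 X189.69 Y94.07 F3856
G1 X168.56 Y103.04
G1 X166.14 Y98.19
M5
G0 X143.51 Y93.28
M4 S200
G1 X66.00 Y56.20 F3856
G1 X133.33 Y16.96
G1 X32.17 Y104.59
G1 X299.96 Y61.85
M5
G0 X211.93 Y86.12
M4 S200
G1 X223.44 Y88.02 F3856
G1 X228.81 Y77.65
G1 X220.60 Y69.34
G1 X210.17 Y74.58
G1 X211.93 Y86.12
M5
G0 X0.00 Y0.00

1 u = 1 mm; y_m = 125.25 − y.

[1] `<path>` regular polygon, #ff00ff→score S535 F1712: (57.16,114.89) → (70.29,107.29) → (70.28,92.12) → (57.14,84.55) → (44.01,92.15) → (44.02,107.32) → (57.16,114.89) (closed)

[2] `<path>` cubic bezier, #008000→engrave S200 F3856: (186.61,84.67) → (171.48,86.74) → (121.41,94.90) → (88.61,105.27)

[3] `<path>` line segment, #008000→engrave S200 F3856: (122.95,43.93) → (213.80,87.50)

[4] `<path>` cubic bezier, #008000→engrave S200 F3856: (210.56,91.19) → (189.69,94.07) → (168.56,103.04) → (166.14,98.19)

[5] `<polyline>` open polyline, #008000→engrave S200 F3856: (143.51,93.28) → (66.00,56.20) → (133.33,16.96) → (32.17,104.59) → (299.96,61.85)

[6] `<polygon>` regular polygon, #008000→engrave S200 F3856: (211.93,86.12) → (223.44,88.02) → (228.81,77.65) → (220.60,69.34) → (210.17,74.58) → (211.93,86.12) (closed)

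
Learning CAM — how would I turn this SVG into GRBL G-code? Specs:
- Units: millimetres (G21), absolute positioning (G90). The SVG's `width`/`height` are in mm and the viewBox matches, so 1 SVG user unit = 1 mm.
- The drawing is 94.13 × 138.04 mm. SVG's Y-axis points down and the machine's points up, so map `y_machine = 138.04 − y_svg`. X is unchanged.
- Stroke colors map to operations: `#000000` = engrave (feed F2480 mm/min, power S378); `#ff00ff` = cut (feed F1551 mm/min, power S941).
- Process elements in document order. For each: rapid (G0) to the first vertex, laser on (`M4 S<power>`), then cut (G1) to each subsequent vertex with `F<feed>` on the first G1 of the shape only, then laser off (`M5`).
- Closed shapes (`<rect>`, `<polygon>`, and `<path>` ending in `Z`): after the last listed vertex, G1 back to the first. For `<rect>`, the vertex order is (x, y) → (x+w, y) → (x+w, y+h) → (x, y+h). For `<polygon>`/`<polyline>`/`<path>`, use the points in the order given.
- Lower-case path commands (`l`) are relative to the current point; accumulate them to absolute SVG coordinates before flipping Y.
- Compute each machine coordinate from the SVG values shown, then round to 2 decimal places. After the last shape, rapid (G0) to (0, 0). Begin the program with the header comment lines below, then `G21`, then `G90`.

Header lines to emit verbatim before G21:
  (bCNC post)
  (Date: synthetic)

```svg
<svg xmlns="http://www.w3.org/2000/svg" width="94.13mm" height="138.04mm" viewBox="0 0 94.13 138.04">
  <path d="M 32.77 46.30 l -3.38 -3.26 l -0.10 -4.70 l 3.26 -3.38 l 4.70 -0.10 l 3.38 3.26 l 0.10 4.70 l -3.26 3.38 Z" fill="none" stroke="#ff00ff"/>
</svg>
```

(bCNC post)
(Date: synthetic)
G21
G90
G0 X32.77 Y91.74
M4 S941
G1 X29.39 Y95.00 F1551
G1 X29.29 Y99.70
G1 X32.55 Y103.08
G1 X37.25 Y103.18
G1 X40.63 Y99.92
G1 X40.73 Y95.22
G1 X37.47 Y91.84
G1 X32.77 Y91.74
M5
G0 X0.00 Y0.00

viewBox `0 0 94.13 138.04` with mm width/height → 1 unit = 1 mm. Flip: y_m = 138.04 − y_svg.

**Shape 1** — `<path>` regular polygon, stroke `#ff00ff` → cut (S941, F1551). Machine vertices: (32.77,91.74) → (29.39,95.00) → (29.29,99.70) → (32.55,103.08) → (37.25,103.18) → (40.63,99.92) → (40.73,95.22) → (37.47,91.84) → (32.77,91.74). Closed: final G1 returns to the first vertex.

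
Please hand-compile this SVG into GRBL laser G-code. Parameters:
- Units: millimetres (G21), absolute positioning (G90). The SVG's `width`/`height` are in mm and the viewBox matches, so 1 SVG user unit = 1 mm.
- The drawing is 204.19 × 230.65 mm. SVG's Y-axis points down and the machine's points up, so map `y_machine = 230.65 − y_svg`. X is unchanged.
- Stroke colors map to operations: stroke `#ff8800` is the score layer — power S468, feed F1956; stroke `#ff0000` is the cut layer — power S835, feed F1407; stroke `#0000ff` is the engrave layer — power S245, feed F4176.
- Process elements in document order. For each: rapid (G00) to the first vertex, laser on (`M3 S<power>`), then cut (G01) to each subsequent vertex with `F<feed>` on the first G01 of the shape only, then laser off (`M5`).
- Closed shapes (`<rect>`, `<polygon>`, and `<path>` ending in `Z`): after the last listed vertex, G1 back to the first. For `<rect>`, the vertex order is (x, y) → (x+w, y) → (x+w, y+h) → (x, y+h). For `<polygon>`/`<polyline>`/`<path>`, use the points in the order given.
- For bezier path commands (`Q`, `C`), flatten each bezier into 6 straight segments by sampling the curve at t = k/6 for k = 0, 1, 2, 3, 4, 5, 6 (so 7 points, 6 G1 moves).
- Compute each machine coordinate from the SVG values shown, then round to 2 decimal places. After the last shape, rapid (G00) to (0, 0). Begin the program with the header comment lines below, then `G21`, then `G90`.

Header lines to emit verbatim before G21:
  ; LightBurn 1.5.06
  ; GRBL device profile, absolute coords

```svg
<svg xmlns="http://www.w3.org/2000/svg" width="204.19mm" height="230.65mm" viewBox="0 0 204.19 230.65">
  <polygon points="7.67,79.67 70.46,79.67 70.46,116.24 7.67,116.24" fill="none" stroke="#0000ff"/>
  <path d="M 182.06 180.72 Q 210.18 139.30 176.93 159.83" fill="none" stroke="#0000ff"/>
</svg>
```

viewBox `0 0 204.19 230.65` with mm width/height → 1 unit = 1 mm. Flip: y_m = 230.65 − y_svg.

**Shape 1** — `<polygon>` rectangle, stroke `#0000ff` → engrave (S245, F4176). Machine vertices: (7.67,150.98) → (70.46,150.98) → (70.46,114.41) → (7.67,114.41) → (7.67,150.98). Closed: final G1 returns to the first vertex.

**Shape 2** — `<path>` quadratic bezier, stroke `#0000ff` → engrave (S245, F4176). Control points (SVG): P0=(182.06,180.72), P1=(210.18,139.30), P2=(176.93,159.83); sampled at t=k/6. Machine vertices: (182.06,49.93) → (189.73,62.02) → (193.99,70.66) → (194.84,75.86) → (192.28,77.62) → (186.31,75.94) → (176.93,70.82). Open path.

; LightBurn 1.5.06
; GRBL device profile, absolute coords
G21
G90
G00 X7.67 Y150.98
M3 S245
G01 X70.46 Y150.98 F4176
G01 X70.46 Y114.41
G01 X7.67 Y114.41
G01 X7.67 Y150.98
M5
G00 X182.06 Y49.93
M3 S245
G01 X189.73 Y62.02 F4176
G01 X193.99 Y70.66
G01 X194.84 Y75.86
G01 X192.28 Y77.62
G01 X186.31 Y75.94
G01 X176.93 Y70.82
M5
G00 X0.00 Y0.00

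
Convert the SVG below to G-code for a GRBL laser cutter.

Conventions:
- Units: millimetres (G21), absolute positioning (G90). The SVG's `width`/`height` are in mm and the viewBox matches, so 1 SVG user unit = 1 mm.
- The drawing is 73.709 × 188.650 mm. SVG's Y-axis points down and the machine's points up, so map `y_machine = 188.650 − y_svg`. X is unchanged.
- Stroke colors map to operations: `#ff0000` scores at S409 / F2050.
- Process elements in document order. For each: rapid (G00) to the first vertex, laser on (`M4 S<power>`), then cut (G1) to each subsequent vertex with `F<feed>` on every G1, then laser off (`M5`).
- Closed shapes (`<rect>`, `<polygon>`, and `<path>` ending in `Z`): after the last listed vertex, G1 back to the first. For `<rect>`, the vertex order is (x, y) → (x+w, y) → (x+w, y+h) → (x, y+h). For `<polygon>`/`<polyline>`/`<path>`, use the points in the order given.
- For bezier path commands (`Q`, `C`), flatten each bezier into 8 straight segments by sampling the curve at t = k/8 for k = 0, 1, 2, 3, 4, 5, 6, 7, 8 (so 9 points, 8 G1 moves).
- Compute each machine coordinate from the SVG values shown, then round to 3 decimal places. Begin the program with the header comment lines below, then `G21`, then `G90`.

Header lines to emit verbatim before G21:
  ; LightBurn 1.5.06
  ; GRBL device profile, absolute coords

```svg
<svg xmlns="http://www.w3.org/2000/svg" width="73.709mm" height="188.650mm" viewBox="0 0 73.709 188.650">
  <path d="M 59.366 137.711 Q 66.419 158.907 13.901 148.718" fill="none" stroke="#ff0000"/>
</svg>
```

; LightBurn 1.5.06
; GRBL device profile, absolute coords
G21
G90
G00 X59.366 Y50.939
M4 S409
G1 X60.198 Y46.130 F2050
G1 X59.169 Y42.303 F2050
G1 X56.279 Y39.456 F2050
G1 X51.526 Y37.589 F2050
G1 X44.912 Y36.704 F2050
G1 X36.437 Y36.799 F2050
G1 X26.100 Y37.875 F2050
G1 X13.901 Y39.932 F2050
M5

Since the viewBox matches the mm dimensions, user units are millimetres directly. The only transform is the Y-flip y_m = 188.650 − y_svg.

Shape 1 is a quadratic bezier drawn with `<path>`. Its stroke #ff0000 means score at S409, F2050. After flipping Y the toolpath is (59.366,50.939) → (60.198,46.130) → (59.169,42.303) → (56.279,39.456) → (51.526,37.589) → (44.912,36.704) → (36.437,36.799) → (26.100,37.875) → (13.901,39.932).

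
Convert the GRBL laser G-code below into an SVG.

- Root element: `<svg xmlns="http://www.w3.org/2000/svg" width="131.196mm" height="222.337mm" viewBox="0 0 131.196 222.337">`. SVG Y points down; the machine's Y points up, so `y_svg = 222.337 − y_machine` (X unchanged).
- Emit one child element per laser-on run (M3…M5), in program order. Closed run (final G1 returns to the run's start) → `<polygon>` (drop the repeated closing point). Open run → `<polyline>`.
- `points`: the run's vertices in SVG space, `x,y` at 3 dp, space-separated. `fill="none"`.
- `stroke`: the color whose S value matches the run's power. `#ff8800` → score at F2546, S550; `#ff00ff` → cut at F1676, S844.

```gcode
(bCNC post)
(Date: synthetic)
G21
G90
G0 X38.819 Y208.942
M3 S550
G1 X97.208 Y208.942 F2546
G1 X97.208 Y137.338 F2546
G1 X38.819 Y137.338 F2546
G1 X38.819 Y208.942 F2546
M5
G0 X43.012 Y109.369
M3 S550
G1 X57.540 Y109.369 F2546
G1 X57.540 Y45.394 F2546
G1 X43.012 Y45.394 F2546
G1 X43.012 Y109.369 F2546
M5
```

y_svg = 222.337 − y_m. Every run uses S550, so all elements get stroke `#ff8800` (score).

[1] closed run; points: 38.819,13.395 97.208,13.395 97.208,84.999 38.819,84.999

[2] closed run; points: 43.012,112.968 57.540,112.968 57.540,176.943 43.012,176.943

<svg xmlns="http://www.w3.org/2000/svg" width="131.196mm" height="222.337mm" viewBox="0 0 131.196 222.337">
  <polygon points="38.819,13.395 97.208,13.395 97.208,84.999 38.819,84.999" fill="none" stroke="#ff8800"/>
  <polygon points="43.012,112.968 57.540,112.968 57.540,176.943 43.012,176.943" fill="none" stroke="#ff8800"/>
</svg>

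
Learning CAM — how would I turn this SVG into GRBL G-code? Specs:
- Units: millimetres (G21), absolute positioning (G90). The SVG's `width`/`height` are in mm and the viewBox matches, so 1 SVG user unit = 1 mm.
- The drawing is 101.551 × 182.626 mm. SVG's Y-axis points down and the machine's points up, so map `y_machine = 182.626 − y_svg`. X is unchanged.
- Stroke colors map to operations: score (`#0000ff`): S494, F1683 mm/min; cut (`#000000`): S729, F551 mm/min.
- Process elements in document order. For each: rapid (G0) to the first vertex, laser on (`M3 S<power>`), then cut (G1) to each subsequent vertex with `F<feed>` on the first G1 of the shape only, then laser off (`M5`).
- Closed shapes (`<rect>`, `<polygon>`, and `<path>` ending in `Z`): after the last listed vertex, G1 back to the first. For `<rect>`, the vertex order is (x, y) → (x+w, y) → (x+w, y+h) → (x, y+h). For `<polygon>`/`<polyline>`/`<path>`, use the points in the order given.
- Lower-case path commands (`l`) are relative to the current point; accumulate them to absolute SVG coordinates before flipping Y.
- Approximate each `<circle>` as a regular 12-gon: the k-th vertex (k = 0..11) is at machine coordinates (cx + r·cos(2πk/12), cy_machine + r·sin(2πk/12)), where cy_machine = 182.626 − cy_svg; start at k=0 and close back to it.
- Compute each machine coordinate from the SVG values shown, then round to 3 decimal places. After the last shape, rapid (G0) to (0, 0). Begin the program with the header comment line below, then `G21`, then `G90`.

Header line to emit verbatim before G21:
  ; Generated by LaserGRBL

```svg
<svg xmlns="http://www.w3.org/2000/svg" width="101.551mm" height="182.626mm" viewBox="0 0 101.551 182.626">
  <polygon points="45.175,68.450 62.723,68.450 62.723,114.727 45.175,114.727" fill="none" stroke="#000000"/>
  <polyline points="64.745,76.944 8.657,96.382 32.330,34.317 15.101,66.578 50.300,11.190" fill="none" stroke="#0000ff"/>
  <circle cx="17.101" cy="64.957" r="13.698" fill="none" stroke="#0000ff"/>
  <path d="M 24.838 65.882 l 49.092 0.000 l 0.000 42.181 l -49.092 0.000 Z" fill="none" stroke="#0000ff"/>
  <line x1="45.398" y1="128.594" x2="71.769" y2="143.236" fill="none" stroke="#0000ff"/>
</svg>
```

Since the viewBox matches the mm dimensions, user units are millimetres directly. The only transform is the Y-flip y_m = 182.626 − y_svg.

Shape 1 is a rectangle drawn with `<polygon>`. Its stroke #000000 means cut at S729, F551. After flipping Y the toolpath is (45.175,114.176) → (62.723,114.176) → (62.723,67.899) → (45.175,67.899) → (45.175,114.176), returning to the start.

Shape 2 is a open polyline drawn with `<polyline>`. Its stroke #0000ff means score at S494, F1683. After flipping Y the toolpath is (64.745,105.682) → (8.657,86.244) → (32.330,148.309) → (15.101,116.048) → (50.300,171.436).

Shape 3 is a circle drawn with `<circle>`. Its stroke #0000ff means score at S494, F1683. After flipping Y the toolpath is (30.799,117.669) → (28.964,124.518) → (23.950,129.532) → (17.101,131.367) → (10.252,129.532) → (5.238,124.518) → (3.403,117.669) → (5.238,110.820) → (10.252,105.806) → (17.101,103.971) → (23.950,105.806) → (28.964,110.820) → (30.799,117.669), returning to the start.

Shape 4 is a rectangle drawn with `<path>`. Its stroke #0000ff means score at S494, F1683. After flipping Y the toolpath is (24.838,116.744) → (73.930,116.744) → (73.930,74.563) → (24.838,74.563) → (24.838,116.744), returning to the start.

Shape 5 is a line segment drawn with `<line>`. Its stroke #0000ff means score at S494, F1683. After flipping Y the toolpath is (45.398,54.032) → (71.769,39.390).

; Generated by LaserGRBL
G21
G90
G0 X45.175 Y114.176
M3 S729
G1 X62.723 Y114.176 F551
G1 X62.723 Y67.899
G1 X45.175 Y67.899
G1 X45.175 Y114.176
M5
G0 X64.745 Y105.682
M3 S494
G1 X8.657 Y86.244 F1683
G1 X32.330 Y148.309
G1 X15.101 Y116.048
G1 X50.300 Y171.436
M5
G0 X30.799 Y117.669
M3 S494
G1 X28.964 Y124.518 F1683
G1 X23.950 Y129.532
G1 X17.101 Y131.367
G1 X10.252 Y129.532
G1 X5.238 Y124.518
G1 X3.403 Y117.669
G1 X5.238 Y110.820
G1 X10.252 Y105.806
G1 X17.101 Y103.971
G1 X23.950 Y105.806
G1 X28.964 Y110.820
G1 X30.799 Y117.669
M5
G0 X24.838 Y116.744
M3 S494
G1 X73.930 Y116.744 F1683
G1 X73.930 Y74.563
G1 X24.838 Y74.563
G1 X24.838 Y116.744
M5
G0 X45.398 Y54.032
M3 S494
G1 X71.769 Y39.390 F1683
M5
G0 X0.000 Y0.000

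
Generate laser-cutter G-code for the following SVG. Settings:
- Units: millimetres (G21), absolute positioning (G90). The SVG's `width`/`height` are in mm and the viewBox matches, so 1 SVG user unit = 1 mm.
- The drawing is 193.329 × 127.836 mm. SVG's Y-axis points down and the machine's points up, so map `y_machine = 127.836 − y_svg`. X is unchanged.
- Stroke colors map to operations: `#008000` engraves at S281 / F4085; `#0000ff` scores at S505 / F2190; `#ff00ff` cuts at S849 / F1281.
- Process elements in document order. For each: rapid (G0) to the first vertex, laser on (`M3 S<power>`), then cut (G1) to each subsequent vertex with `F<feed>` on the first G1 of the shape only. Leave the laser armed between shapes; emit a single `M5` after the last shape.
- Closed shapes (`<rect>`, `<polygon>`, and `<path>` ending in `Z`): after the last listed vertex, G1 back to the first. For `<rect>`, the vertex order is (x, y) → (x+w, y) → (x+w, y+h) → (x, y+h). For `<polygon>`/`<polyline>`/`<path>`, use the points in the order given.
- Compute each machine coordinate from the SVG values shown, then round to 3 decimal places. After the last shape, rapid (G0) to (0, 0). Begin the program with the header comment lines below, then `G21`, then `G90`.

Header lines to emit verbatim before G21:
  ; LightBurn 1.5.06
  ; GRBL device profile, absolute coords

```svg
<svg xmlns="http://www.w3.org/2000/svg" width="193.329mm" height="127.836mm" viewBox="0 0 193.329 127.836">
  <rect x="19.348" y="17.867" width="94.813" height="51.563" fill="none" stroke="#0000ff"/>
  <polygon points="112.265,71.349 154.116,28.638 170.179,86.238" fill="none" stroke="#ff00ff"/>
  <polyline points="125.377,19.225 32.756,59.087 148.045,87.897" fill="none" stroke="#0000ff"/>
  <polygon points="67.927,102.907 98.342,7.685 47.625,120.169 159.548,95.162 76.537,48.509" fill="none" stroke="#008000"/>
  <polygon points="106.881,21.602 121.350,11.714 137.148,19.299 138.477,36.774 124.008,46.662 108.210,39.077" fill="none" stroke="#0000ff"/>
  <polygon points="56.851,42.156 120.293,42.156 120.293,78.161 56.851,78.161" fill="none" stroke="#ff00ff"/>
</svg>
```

viewBox `0 0 193.329 127.836` with mm width/height → 1 unit = 1 mm. Flip: y_m = 127.836 − y_svg.

**Shape 1** — `<rect>` rectangle, stroke `#0000ff` → score (S505, F2190). Machine vertices: (19.348,109.969) → (114.161,109.969) → (114.161,58.406) → (19.348,58.406) → (19.348,109.969). Closed: final G1 returns to the first vertex.

**Shape 2** — `<polygon>` regular polygon, stroke `#ff00ff` → cut (S849, F1281). Machine vertices: (112.265,56.487) → (154.116,99.198) → (170.179,41.598) → (112.265,56.487). Closed: final G1 returns to the first vertex.

**Shape 3** — `<polyline>` open polyline, stroke `#0000ff` → score (S505, F2190). Machine vertices: (125.377,108.611) → (32.756,68.749) → (148.045,39.939). Open path.

**Shape 4** — `<polygon>` closed polygon, stroke `#008000` → engrave (S281, F4085). Machine vertices: (67.927,24.929) → (98.342,120.151) → (47.625,7.667) → (159.548,32.674) → (76.537,79.327) → (67.927,24.929). Closed: final G1 returns to the first vertex.

**Shape 5** — `<polygon>` regular polygon, stroke `#0000ff` → score (S505, F2190). Machine vertices: (106.881,106.234) → (121.350,116.122) → (137.148,108.537) → (138.477,91.062) → (124.008,81.174) → (108.210,88.759) → (106.881,106.234). Closed: final G1 returns to the first vertex.

**Shape 6** — `<polygon>` rectangle, stroke `#ff00ff` → cut (S849, F1281). Machine vertices: (56.851,85.680) → (120.293,85.680) → (120.293,49.675) → (56.851,49.675) → (56.851,85.680). Closed: final G1 returns to the first vertex.

; LightBurn 1.5.06
; GRBL device profile, absolute coords
G21
G90
G0 X19.348 Y109.969
M3 S505
G1 X114.161 Y109.969 F2190
G1 X114.161 Y58.406
G1 X19.348 Y58.406
G1 X19.348 Y109.969
G0 X112.265 Y56.487
M3 S849
G1 X154.116 Y99.198 F1281
G1 X170.179 Y41.598
G1 X112.265 Y56.487
G0 X125.377 Y108.611
M3 S505
G1 X32.756 Y68.749 F2190
G1 X148.045 Y39.939
G0 X67.927 Y24.929
M3 S281
G1 X98.342 Y120.151 F4085
G1 X47.625 Y7.667
G1 X159.548 Y32.674
G1 X76.537 Y79.327
G1 X67.927 Y24.929
G0 X106.881 Y106.234
M3 S505
G1 X121.350 Y116.122 F2190
G1 X137.148 Y108.537
G1 X138.477 Y91.062
G1 X124.008 Y81.174
G1 X108.210 Y88.759
G1 X106.881 Y106.234
G0 X56.851 Y85.680
M3 S849
G1 X120.293 Y85.680 F1281
G1 X120.293 Y49.675
G1 X56.851 Y49.675
G1 X56.851 Y85.680
M5
G0 X0.000 Y0.000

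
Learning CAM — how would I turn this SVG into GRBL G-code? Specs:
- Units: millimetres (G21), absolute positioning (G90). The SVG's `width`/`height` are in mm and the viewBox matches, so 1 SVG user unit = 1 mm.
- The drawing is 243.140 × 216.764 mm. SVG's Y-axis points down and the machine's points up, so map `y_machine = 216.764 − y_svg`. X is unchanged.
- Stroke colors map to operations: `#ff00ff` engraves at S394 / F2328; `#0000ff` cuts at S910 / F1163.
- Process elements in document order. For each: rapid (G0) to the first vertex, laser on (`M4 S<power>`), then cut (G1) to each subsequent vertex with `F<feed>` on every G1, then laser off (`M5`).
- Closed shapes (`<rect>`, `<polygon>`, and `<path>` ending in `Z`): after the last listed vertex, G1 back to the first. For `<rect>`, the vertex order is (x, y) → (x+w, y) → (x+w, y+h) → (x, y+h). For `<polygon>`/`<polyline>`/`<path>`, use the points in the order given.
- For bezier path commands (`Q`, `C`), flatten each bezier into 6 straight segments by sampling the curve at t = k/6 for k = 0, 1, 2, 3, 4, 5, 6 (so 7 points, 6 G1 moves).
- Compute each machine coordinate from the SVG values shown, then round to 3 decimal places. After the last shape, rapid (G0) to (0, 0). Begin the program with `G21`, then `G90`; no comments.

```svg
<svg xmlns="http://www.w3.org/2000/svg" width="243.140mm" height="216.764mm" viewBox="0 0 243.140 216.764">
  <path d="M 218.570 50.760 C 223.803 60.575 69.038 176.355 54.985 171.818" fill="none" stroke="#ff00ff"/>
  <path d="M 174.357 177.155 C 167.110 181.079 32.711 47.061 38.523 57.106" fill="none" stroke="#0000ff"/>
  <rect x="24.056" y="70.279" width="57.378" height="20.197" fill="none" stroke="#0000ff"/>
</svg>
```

viewBox `0 0 243.140 216.764` with mm width/height → 1 unit = 1 mm. Flip: y_m = 216.764 − y_svg.

**Shape 1** — `<path>` cubic bezier, stroke `#ff00ff` → engrave (S394, F2328). Control points (SVG): P0=(218.570,50.760), P1=(223.803,60.575), P2=(69.038,176.355), P3=(54.985,171.818); sampled at t=k/6. Machine vertices: (218.570,166.004) → (209.246,153.314) → (181.608,129.248) → (144.010,100.093) → (104.805,72.134) → (72.345,51.656) → (54.985,44.946). Open path.

**Shape 2** — `<path>` cubic bezier, stroke `#0000ff` → cut (S910, F1163). Control points (SVG): P0=(174.357,177.155), P1=(167.110,181.079), P2=(32.711,47.061), P3=(38.523,57.106); sampled at t=k/6. Machine vertices: (174.357,39.609) → (161.375,47.837) → (134.628,71.221) → (101.543,101.929) → (69.546,132.127) → (46.063,153.981) → (38.523,159.658). Open path.

**Shape 3** — `<rect>` rectangle, stroke `#0000ff` → cut (S910, F1163). Machine vertices: (24.056,146.485) → (81.434,146.485) → (81.434,126.288) → (24.056,126.288) → (24.056,146.485). Closed: final G1 returns to the first vertex.

G21
G90
G0 X218.570 Y166.004
M4 S394
G1 X209.246 Y153.314 F2328
G1 X181.608 Y129.248 F2328
G1 X144.010 Y100.093 F2328
G1 X104.805 Y72.134 F2328
G1 X72.345 Y51.656 F2328
G1 X54.985 Y44.946 F2328
M5
G0 X174.357 Y39.609
M4 S910
G1 X161.375 Y47.837 F1163
G1 X134.628 Y71.221 F1163
G1 X101.543 Y101.929 F1163
G1 X69.546 Y132.127 F1163
G1 X46.063 Y153.981 F1163
G1 X38.523 Y159.658 F1163
M5
G0 X24.056 Y146.485
M4 S910
G1 X81.434 Y146.485 F1163
G1 X81.434 Y126.288 F1163
G1 X24.056 Y126.288 F1163
G1 X24.056 Y146.485 F1163
M5
G0 X0.000 Y0.000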